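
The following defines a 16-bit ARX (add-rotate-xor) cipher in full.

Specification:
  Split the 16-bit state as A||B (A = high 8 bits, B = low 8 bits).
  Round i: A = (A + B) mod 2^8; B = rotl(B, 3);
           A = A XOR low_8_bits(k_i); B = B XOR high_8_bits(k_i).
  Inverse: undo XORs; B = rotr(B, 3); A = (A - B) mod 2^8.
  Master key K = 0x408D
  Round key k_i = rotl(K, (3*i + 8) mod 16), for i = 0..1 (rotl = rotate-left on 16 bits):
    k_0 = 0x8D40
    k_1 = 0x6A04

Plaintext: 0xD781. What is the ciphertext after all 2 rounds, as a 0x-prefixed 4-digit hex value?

s_0 = plaintext = 0xD781
s_1 = Round(s_0, k_0) = 0x1881
s_2 = Round(s_1, k_1) = 0x9D66

0x9D66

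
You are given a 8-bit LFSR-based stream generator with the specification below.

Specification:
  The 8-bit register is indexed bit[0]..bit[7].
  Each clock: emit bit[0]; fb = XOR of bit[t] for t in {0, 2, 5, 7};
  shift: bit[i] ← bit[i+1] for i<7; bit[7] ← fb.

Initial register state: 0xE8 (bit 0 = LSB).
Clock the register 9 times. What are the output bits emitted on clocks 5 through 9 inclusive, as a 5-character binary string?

01110

reg_0 = 0xE8
clock 1: out=0, reg = 0x74
clock 2: out=0, reg = 0x3A
clock 3: out=0, reg = 0x9D
clock 4: out=1, reg = 0xCE
clock 5: out=0, reg = 0x67
clock 6: out=1, reg = 0xB3
clock 7: out=1, reg = 0xD9
clock 8: out=1, reg = 0x6C
clock 9: out=0, reg = 0x36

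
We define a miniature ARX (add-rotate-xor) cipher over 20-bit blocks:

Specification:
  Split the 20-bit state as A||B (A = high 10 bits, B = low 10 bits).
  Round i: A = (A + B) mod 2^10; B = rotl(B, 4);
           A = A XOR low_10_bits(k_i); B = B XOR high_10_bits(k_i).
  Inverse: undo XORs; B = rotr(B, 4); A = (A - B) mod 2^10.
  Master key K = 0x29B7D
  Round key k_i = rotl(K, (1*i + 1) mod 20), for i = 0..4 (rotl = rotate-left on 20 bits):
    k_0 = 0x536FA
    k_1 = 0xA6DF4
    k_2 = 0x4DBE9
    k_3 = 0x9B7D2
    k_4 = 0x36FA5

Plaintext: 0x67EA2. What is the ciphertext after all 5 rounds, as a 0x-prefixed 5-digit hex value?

s_0 = plaintext = 0x67EA2
s_1 = Round(s_0, k_0) = 0xAEF67
s_2 = Round(s_1, k_1) = 0xF58E6
s_3 = Round(s_2, k_2) = 0xD5755
s_4 = Round(s_3, k_3) = 0x5E330
s_5 = Round(s_4, k_4) = 0xC37D7

0xC37D7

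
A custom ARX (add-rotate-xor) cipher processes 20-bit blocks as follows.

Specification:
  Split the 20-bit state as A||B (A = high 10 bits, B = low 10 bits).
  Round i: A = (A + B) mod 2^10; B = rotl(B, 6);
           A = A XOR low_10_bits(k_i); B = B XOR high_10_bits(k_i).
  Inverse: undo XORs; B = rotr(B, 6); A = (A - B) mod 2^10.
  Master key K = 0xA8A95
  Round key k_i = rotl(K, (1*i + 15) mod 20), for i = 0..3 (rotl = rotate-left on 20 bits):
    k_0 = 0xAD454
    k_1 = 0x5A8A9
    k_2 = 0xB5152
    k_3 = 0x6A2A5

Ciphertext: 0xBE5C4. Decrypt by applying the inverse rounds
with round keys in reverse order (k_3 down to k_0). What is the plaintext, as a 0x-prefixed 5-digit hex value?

s_0 = ciphertext = 0xBE5C4
s_1 = InvRound(s_0, k_3) = 0x66EC1
s_2 = InvRound(s_1, k_2) = 0xDE550
s_3 = InvRound(s_2, k_1) = 0x0C3A0
s_4 = InvRound(s_3, k_0) = 0xC4154

0xC4154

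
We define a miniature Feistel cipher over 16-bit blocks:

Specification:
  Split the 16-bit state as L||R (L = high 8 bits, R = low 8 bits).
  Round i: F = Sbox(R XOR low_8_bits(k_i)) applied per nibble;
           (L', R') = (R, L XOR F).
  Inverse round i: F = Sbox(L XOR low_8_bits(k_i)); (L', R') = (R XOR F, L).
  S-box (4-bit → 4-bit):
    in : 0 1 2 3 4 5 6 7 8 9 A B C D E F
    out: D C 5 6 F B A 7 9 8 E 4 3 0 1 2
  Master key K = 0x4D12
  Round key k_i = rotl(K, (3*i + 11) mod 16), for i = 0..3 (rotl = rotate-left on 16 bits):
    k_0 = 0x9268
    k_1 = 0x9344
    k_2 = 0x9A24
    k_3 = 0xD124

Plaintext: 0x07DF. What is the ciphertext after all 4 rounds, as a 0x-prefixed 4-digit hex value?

s_0 = plaintext = 0x07DF
s_1 = Round(s_0, k_0) = 0xDF40
s_2 = Round(s_1, k_1) = 0x4000
s_3 = Round(s_2, k_2) = 0x001F
s_4 = Round(s_3, k_3) = 0x1F64

0x1F64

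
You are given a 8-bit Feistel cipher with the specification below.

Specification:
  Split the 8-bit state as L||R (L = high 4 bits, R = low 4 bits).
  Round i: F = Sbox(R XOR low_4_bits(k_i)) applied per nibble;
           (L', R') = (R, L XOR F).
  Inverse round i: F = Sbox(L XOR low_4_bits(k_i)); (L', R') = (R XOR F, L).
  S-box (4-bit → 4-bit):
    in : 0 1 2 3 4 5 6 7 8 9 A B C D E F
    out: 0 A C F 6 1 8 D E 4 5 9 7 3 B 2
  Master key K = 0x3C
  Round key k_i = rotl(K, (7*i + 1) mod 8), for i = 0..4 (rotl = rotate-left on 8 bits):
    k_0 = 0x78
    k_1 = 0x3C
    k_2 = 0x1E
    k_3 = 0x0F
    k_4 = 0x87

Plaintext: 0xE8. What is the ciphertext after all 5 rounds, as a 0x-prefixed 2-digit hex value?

s_0 = plaintext = 0xE8
s_1 = Round(s_0, k_0) = 0x8E
s_2 = Round(s_1, k_1) = 0xE4
s_3 = Round(s_2, k_2) = 0x4B
s_4 = Round(s_3, k_3) = 0xB2
s_5 = Round(s_4, k_4) = 0x2A

0x2A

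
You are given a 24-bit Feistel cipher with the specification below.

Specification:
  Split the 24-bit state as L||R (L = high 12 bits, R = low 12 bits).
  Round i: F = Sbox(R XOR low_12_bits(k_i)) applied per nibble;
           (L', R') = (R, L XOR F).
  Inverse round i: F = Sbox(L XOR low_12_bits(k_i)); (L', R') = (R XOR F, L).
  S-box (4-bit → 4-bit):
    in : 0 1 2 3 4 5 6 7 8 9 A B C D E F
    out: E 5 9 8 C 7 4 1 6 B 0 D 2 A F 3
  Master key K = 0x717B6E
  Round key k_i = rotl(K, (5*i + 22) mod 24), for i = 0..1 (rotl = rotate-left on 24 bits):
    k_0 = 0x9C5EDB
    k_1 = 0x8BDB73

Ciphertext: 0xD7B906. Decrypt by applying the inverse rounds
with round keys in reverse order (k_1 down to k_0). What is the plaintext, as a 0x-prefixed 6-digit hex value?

0x5F6DE0

s_0 = ciphertext = 0xD7B906
s_1 = InvRound(s_0, k_1) = 0xDE0D7B
s_2 = InvRound(s_1, k_0) = 0x5F6DE0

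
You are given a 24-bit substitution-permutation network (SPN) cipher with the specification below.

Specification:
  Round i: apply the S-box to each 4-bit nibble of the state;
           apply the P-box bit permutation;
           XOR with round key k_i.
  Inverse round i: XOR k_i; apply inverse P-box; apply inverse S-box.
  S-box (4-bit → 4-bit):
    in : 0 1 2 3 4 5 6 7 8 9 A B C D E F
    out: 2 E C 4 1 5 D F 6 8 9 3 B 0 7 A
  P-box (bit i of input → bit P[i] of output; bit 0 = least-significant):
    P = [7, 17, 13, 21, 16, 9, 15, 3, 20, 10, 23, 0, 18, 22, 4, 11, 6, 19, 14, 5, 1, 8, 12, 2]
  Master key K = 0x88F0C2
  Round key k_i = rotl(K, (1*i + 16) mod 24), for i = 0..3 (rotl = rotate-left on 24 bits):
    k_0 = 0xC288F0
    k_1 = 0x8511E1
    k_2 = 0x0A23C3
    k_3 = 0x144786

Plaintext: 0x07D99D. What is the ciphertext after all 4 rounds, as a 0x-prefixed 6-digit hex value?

s_0 = plaintext = 0x07D99D
s_1 = Round(s_0, k_0) = 0xCAC999
s_2 = Round(s_1, k_1) = 0xE1188E
s_3 = Round(s_2, k_2) = 0xC0DC71
s_4 = Round(s_3, k_3) = 0x2FE089

0x2FE089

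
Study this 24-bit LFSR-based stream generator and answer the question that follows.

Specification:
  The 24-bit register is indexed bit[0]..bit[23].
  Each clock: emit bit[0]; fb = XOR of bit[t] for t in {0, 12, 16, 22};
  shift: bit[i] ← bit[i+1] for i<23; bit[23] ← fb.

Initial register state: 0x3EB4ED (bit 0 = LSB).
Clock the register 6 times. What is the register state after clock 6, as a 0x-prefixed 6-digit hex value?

0x60FAD3

reg_0 = 0x3EB4ED
clock 1: out=1, reg = 0x1F5A76
clock 2: out=0, reg = 0x0FAD3B
clock 3: out=1, reg = 0x07D69D
clock 4: out=1, reg = 0x83EB4E
clock 5: out=0, reg = 0xC1F5A7
clock 6: out=1, reg = 0x60FAD3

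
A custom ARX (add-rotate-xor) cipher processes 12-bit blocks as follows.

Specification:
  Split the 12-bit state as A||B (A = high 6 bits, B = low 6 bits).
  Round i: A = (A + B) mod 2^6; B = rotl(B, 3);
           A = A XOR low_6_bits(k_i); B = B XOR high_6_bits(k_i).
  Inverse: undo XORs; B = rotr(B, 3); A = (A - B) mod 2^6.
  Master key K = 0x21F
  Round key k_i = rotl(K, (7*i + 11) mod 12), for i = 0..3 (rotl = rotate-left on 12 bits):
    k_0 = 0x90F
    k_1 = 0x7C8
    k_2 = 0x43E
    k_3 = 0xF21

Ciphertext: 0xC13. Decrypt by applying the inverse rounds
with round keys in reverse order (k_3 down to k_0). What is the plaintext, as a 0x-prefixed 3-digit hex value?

s_0 = ciphertext = 0xC13
s_1 = InvRound(s_0, k_3) = 0x53D
s_2 = InvRound(s_1, k_2) = 0xF6D
s_3 = InvRound(s_2, k_1) = 0x7D6
s_4 = InvRound(s_3, k_0) = 0xE96

0xE96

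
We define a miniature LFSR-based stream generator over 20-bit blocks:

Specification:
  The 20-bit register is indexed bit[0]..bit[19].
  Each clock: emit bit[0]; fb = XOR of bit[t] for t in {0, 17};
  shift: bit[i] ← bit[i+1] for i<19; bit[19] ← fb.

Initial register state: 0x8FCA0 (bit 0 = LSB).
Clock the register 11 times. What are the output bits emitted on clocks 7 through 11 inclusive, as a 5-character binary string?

reg_0 = 0x8FCA0
clock 1: out=0, reg = 0x47E50
clock 2: out=0, reg = 0x23F28
clock 3: out=0, reg = 0x91F94
clock 4: out=0, reg = 0x48FCA
clock 5: out=0, reg = 0x247E5
clock 6: out=1, reg = 0x123F2
clock 7: out=0, reg = 0x091F9
clock 8: out=1, reg = 0x848FC
clock 9: out=0, reg = 0x4247E
clock 10: out=0, reg = 0x2123F
clock 11: out=1, reg = 0x1091F

01001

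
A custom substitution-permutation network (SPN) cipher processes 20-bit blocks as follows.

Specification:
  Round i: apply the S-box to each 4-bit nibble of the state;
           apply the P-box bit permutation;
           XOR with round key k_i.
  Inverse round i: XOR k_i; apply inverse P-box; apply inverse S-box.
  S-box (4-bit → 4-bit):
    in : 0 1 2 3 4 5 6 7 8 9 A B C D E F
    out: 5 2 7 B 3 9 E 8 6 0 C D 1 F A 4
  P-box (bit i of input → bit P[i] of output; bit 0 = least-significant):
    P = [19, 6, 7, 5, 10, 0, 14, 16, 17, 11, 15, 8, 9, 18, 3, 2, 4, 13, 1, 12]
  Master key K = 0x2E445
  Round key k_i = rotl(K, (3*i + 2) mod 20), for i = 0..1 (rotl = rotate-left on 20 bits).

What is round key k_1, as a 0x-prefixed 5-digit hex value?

K = 0x2E445
k_0 = rotl(K, (3*0+2) mod 20) = rotl(K, 2) = 0xB9114
k_1 = rotl(K, (3*1+2) mod 20) = rotl(K, 5) = 0xC88A5

0xC88A5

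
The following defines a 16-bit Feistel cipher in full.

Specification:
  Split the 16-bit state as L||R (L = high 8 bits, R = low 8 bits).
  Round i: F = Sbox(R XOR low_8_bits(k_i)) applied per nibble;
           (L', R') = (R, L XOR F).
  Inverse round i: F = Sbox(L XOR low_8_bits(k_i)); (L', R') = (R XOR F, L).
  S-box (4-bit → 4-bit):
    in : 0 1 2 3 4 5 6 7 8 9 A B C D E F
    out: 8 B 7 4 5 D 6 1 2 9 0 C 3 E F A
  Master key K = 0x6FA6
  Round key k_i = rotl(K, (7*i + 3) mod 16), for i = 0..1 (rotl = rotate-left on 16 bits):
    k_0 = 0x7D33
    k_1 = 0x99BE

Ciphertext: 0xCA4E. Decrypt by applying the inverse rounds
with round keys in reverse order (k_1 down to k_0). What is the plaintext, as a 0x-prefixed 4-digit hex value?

s_0 = ciphertext = 0xCA4E
s_1 = InvRound(s_0, k_1) = 0x5BCA
s_2 = InvRound(s_1, k_0) = 0xA85B

0xA85B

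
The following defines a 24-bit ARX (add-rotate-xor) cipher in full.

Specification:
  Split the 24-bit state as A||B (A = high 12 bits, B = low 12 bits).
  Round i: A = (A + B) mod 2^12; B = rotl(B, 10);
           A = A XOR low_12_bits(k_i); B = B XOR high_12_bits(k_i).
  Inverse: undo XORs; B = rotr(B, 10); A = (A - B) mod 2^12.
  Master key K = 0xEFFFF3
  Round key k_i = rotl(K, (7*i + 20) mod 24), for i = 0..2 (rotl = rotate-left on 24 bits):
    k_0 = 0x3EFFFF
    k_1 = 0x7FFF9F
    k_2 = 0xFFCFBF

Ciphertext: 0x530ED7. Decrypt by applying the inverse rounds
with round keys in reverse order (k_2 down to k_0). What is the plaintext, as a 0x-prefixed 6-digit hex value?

0x840A8F

s_0 = ciphertext = 0x530ED7
s_1 = InvRound(s_0, k_2) = 0x5E34AC
s_2 = InvRound(s_1, k_1) = 0xD30D4C
s_3 = InvRound(s_2, k_0) = 0x840A8F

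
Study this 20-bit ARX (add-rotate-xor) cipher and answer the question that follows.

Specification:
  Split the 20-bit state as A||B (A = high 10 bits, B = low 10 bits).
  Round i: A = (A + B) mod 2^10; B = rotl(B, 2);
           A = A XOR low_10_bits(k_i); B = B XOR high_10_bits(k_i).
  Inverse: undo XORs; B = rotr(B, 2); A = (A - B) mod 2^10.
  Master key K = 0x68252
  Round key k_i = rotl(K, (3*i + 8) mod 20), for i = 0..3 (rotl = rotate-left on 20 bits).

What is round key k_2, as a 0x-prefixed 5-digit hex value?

K = 0x68252
k_0 = rotl(K, (3*0+8) mod 20) = rotl(K, 8) = 0x25268
k_1 = rotl(K, (3*1+8) mod 20) = rotl(K, 11) = 0x29341
k_2 = rotl(K, (3*2+8) mod 20) = rotl(K, 14) = 0x49A09

0x49A09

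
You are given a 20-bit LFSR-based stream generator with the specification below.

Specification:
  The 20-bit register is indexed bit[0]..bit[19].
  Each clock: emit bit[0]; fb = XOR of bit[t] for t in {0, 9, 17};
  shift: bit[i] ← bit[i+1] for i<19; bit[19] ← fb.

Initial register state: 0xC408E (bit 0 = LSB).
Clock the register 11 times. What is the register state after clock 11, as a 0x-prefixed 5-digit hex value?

0x3D188

reg_0 = 0xC408E
clock 1: out=0, reg = 0x62047
clock 2: out=1, reg = 0x31023
clock 3: out=1, reg = 0x18811
clock 4: out=1, reg = 0x8C408
clock 5: out=0, reg = 0x46204
clock 6: out=0, reg = 0xA3102
clock 7: out=0, reg = 0xD1881
clock 8: out=1, reg = 0xE8C40
clock 9: out=0, reg = 0xF4620
clock 10: out=0, reg = 0x7A310
clock 11: out=0, reg = 0x3D188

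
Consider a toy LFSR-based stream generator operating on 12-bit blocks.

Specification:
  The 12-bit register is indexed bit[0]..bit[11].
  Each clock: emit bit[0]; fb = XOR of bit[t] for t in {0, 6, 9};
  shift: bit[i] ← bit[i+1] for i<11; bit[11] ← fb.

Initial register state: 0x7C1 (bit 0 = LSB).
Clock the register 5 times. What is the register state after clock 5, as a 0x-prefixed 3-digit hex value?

reg_0 = 0x7C1
clock 1: out=1, reg = 0xBE0
clock 2: out=0, reg = 0x5F0
clock 3: out=0, reg = 0xAF8
clock 4: out=0, reg = 0x57C
clock 5: out=0, reg = 0xABE

0xABE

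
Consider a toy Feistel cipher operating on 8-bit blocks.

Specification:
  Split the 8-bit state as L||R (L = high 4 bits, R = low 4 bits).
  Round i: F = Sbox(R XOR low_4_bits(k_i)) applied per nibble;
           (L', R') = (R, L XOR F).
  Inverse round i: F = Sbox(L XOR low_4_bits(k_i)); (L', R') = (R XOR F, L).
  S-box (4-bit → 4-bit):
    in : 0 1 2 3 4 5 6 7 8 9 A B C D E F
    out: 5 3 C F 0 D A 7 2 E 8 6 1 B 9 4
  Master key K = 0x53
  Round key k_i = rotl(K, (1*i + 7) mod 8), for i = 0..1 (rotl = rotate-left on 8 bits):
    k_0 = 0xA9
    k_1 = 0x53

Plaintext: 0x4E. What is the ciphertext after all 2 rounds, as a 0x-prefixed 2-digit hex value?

s_0 = plaintext = 0x4E
s_1 = Round(s_0, k_0) = 0xE3
s_2 = Round(s_1, k_1) = 0x3B

0x3B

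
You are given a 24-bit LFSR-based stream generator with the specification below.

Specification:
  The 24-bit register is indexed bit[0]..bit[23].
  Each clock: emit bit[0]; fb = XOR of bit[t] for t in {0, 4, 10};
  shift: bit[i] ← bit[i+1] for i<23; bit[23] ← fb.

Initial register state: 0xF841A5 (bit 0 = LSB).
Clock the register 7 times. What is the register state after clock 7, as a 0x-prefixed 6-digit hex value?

0x5FF083

reg_0 = 0xF841A5
clock 1: out=1, reg = 0xFC20D2
clock 2: out=0, reg = 0xFE1069
clock 3: out=1, reg = 0xFF0834
clock 4: out=0, reg = 0xFF841A
clock 5: out=0, reg = 0x7FC20D
clock 6: out=1, reg = 0xBFE106
clock 7: out=0, reg = 0x5FF083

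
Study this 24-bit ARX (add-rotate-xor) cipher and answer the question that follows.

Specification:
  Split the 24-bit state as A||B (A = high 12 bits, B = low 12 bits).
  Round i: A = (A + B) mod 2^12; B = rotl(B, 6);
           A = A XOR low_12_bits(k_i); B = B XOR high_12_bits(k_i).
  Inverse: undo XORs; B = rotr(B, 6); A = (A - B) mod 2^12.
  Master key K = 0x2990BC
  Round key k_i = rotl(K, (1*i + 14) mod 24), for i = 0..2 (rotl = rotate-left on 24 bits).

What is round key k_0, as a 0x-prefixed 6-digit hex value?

0x2F0A64

K = 0x2990BC
k_0 = rotl(K, (1*0+14) mod 24) = rotl(K, 14) = 0x2F0A64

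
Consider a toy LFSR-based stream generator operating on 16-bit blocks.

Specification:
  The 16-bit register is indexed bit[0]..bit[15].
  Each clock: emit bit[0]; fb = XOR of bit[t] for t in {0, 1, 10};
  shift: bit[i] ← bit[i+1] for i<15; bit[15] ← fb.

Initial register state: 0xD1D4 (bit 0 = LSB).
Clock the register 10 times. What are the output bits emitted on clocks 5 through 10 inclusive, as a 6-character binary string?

101110

reg_0 = 0xD1D4
clock 1: out=0, reg = 0x68EA
clock 2: out=0, reg = 0xB475
clock 3: out=1, reg = 0x5A3A
clock 4: out=0, reg = 0xAD1D
clock 5: out=1, reg = 0x568E
clock 6: out=0, reg = 0x2B47
clock 7: out=1, reg = 0x15A3
clock 8: out=1, reg = 0x8AD1
clock 9: out=1, reg = 0xC568
clock 10: out=0, reg = 0xE2B4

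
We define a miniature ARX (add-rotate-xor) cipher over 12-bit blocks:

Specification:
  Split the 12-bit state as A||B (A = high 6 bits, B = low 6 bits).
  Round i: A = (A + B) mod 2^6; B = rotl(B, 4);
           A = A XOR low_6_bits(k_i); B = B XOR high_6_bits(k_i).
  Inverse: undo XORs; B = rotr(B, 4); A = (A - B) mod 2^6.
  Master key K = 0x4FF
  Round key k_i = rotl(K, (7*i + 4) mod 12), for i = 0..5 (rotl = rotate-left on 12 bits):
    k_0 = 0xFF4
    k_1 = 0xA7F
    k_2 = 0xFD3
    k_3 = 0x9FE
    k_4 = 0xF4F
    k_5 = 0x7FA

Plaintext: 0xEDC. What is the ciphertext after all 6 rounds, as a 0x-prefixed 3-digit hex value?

s_0 = plaintext = 0xEDC
s_1 = Round(s_0, k_0) = 0x8F8
s_2 = Round(s_1, k_1) = 0x927
s_3 = Round(s_2, k_2) = 0x606
s_4 = Round(s_3, k_3) = 0x806
s_5 = Round(s_4, k_4) = 0xA5C
s_6 = Round(s_5, k_5) = 0xFD8

0xFD8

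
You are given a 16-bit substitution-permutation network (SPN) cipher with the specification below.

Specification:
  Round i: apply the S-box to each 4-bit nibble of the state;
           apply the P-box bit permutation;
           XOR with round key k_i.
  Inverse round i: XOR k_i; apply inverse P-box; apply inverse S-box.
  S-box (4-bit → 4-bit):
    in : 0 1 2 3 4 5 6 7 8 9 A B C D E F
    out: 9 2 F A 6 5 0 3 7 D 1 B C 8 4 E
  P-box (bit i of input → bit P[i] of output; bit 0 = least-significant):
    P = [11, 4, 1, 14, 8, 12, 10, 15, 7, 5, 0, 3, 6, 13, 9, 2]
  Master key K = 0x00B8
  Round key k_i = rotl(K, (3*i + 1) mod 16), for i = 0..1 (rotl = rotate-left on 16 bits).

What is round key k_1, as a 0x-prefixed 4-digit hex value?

K = 0x00B8
k_0 = rotl(K, (3*0+1) mod 16) = rotl(K, 1) = 0x0170
k_1 = rotl(K, (3*1+1) mod 16) = rotl(K, 4) = 0x0B80

0x0B80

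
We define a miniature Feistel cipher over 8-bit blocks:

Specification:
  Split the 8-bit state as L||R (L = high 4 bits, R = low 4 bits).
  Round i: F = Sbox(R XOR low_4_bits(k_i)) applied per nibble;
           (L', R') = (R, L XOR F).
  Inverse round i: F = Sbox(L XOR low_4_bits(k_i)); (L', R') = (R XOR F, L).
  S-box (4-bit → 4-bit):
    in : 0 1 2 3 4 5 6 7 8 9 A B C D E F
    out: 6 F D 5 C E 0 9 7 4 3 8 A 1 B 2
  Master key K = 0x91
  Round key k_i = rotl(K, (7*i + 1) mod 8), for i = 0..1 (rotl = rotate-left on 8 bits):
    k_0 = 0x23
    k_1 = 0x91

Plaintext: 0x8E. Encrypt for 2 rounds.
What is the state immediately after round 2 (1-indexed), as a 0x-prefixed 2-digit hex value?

0x99

s_0 = plaintext = 0x8E
s_1 = Round(s_0, k_0) = 0xE9
s_2 = Round(s_1, k_1) = 0x99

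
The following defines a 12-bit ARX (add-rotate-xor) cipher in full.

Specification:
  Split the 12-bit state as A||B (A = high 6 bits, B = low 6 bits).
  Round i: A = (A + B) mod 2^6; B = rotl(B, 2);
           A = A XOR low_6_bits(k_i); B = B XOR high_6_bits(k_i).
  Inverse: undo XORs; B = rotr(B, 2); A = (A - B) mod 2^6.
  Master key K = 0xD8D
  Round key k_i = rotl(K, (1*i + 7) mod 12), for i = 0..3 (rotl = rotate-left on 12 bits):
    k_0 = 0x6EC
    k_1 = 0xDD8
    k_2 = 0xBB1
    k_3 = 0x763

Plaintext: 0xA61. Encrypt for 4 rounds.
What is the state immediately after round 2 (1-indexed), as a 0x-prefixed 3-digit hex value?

s_0 = plaintext = 0xA61
s_1 = Round(s_0, k_0) = 0x99D
s_2 = Round(s_1, k_1) = 0x6C2
s_3 = Round(s_2, k_2) = 0xB26
s_4 = Round(s_3, k_3) = 0xC47

0x6C2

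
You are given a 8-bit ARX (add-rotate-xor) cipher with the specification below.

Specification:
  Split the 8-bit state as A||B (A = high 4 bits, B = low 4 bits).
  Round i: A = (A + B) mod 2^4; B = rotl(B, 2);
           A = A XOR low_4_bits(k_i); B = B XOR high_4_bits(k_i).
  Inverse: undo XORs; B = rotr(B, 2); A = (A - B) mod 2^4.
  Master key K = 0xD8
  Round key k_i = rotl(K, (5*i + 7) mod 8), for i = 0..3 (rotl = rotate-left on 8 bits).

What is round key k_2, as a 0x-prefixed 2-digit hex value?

0xB1

K = 0xD8
k_0 = rotl(K, (5*0+7) mod 8) = rotl(K, 7) = 0x6C
k_1 = rotl(K, (5*1+7) mod 8) = rotl(K, 4) = 0x8D
k_2 = rotl(K, (5*2+7) mod 8) = rotl(K, 1) = 0xB1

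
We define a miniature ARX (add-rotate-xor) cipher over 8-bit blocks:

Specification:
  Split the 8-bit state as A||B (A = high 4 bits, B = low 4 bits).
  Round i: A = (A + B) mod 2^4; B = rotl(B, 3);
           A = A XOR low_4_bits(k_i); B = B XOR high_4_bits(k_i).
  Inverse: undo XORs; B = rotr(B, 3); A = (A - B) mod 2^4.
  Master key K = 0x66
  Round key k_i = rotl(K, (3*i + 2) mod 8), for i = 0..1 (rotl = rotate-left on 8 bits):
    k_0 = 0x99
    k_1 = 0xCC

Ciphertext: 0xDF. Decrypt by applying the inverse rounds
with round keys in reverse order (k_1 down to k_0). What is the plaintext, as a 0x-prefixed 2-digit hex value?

0x3F

s_0 = ciphertext = 0xDF
s_1 = InvRound(s_0, k_1) = 0xB6
s_2 = InvRound(s_1, k_0) = 0x3F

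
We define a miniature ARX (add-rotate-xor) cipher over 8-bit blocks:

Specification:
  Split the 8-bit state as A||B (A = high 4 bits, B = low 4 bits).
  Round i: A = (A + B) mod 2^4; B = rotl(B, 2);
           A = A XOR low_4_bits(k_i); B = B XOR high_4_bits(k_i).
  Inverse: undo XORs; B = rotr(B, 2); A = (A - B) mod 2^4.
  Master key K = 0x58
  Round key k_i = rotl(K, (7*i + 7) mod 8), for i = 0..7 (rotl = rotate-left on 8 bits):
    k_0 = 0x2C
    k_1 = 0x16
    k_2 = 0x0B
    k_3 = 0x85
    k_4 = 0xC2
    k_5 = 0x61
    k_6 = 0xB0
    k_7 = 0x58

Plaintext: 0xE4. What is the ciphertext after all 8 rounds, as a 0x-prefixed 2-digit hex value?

0x5B

s_0 = plaintext = 0xE4
s_1 = Round(s_0, k_0) = 0xE3
s_2 = Round(s_1, k_1) = 0x7D
s_3 = Round(s_2, k_2) = 0xF7
s_4 = Round(s_3, k_3) = 0x35
s_5 = Round(s_4, k_4) = 0xA9
s_6 = Round(s_5, k_5) = 0x20
s_7 = Round(s_6, k_6) = 0x2B
s_8 = Round(s_7, k_7) = 0x5B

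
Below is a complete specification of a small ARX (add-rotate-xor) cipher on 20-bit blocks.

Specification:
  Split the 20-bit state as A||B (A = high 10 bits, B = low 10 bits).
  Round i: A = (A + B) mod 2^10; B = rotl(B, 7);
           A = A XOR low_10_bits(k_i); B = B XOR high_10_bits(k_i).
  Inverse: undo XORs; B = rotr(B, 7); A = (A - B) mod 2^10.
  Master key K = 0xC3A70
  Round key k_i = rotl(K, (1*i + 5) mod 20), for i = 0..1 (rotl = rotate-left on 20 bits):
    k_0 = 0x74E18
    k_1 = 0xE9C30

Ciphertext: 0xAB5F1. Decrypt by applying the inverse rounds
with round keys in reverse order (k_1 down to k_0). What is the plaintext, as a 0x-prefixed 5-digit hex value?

0xACF3E

s_0 = ciphertext = 0xAB5F1
s_1 = InvRound(s_0, k_1) = 0xFA6B4
s_2 = InvRound(s_1, k_0) = 0xACF3E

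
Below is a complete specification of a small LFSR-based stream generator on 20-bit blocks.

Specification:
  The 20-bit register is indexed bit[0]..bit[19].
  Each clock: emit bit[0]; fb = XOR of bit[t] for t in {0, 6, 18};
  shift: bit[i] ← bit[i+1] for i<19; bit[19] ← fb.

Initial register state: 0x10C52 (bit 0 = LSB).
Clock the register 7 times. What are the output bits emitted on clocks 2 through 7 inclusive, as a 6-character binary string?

100101

reg_0 = 0x10C52
clock 1: out=0, reg = 0x88629
clock 2: out=1, reg = 0xC4314
clock 3: out=0, reg = 0xE218A
clock 4: out=0, reg = 0xF10C5
clock 5: out=1, reg = 0xF8862
clock 6: out=0, reg = 0x7C431
clock 7: out=1, reg = 0x3E218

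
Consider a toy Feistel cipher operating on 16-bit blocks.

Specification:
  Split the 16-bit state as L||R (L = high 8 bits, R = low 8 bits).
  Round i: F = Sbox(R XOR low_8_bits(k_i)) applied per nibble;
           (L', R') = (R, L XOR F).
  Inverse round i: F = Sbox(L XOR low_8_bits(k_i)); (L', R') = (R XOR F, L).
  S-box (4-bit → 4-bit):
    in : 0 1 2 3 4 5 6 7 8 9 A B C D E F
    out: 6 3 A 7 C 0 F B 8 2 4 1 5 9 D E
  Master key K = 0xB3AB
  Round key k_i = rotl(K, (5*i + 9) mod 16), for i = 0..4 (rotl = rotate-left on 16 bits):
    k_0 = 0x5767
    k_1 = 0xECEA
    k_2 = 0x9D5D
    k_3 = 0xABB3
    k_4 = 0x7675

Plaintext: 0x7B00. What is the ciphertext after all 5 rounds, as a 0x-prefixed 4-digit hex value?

0x47B8

s_0 = plaintext = 0x7B00
s_1 = Round(s_0, k_0) = 0x0080
s_2 = Round(s_1, k_1) = 0x80F4
s_3 = Round(s_2, k_2) = 0xF4C2
s_4 = Round(s_3, k_3) = 0xC247
s_5 = Round(s_4, k_4) = 0x47B8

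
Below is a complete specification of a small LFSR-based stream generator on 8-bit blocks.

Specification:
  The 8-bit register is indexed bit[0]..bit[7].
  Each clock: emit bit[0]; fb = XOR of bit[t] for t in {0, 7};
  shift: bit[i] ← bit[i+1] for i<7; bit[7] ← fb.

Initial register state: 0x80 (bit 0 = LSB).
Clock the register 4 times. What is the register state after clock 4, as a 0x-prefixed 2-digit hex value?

reg_0 = 0x80
clock 1: out=0, reg = 0xC0
clock 2: out=0, reg = 0xE0
clock 3: out=0, reg = 0xF0
clock 4: out=0, reg = 0xF8

0xF8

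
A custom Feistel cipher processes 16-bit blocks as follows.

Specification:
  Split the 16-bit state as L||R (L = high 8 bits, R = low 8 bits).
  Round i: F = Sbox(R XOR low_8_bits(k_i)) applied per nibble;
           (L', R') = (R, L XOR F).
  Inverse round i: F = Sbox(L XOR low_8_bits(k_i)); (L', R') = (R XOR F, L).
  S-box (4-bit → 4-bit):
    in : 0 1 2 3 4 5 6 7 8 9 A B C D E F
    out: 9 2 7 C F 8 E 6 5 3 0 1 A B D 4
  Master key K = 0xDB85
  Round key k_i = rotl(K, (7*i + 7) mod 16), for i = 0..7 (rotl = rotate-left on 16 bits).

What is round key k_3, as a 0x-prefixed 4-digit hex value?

0x5DB8

K = 0xDB85
k_0 = rotl(K, (7*0+7) mod 16) = rotl(K, 7) = 0xC2ED
k_1 = rotl(K, (7*1+7) mod 16) = rotl(K, 14) = 0x76E1
k_2 = rotl(K, (7*2+7) mod 16) = rotl(K, 5) = 0x70BB
k_3 = rotl(K, (7*3+7) mod 16) = rotl(K, 12) = 0x5DB8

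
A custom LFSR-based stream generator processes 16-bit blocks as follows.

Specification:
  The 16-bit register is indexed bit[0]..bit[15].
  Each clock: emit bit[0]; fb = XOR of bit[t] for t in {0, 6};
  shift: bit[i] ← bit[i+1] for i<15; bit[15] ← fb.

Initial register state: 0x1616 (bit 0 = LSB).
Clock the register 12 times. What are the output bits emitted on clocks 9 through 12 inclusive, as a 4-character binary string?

reg_0 = 0x1616
clock 1: out=0, reg = 0x0B0B
clock 2: out=1, reg = 0x8585
clock 3: out=1, reg = 0xC2C2
clock 4: out=0, reg = 0xE161
clock 5: out=1, reg = 0x70B0
clock 6: out=0, reg = 0x3858
clock 7: out=0, reg = 0x9C2C
clock 8: out=0, reg = 0x4E16
clock 9: out=0, reg = 0x270B
clock 10: out=1, reg = 0x9385
clock 11: out=1, reg = 0xC9C2
clock 12: out=0, reg = 0xE4E1

0110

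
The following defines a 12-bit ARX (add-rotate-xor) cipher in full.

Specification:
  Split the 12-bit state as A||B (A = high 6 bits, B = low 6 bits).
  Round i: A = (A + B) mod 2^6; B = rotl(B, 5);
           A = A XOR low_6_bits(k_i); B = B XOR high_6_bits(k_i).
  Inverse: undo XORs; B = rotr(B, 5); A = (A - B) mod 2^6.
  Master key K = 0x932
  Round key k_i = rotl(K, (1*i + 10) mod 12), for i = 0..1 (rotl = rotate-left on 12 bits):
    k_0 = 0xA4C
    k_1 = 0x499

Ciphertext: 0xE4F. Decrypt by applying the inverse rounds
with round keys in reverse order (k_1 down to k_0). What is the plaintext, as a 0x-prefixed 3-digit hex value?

0x126

s_0 = ciphertext = 0xE4F
s_1 = InvRound(s_0, k_1) = 0x9BA
s_2 = InvRound(s_1, k_0) = 0x126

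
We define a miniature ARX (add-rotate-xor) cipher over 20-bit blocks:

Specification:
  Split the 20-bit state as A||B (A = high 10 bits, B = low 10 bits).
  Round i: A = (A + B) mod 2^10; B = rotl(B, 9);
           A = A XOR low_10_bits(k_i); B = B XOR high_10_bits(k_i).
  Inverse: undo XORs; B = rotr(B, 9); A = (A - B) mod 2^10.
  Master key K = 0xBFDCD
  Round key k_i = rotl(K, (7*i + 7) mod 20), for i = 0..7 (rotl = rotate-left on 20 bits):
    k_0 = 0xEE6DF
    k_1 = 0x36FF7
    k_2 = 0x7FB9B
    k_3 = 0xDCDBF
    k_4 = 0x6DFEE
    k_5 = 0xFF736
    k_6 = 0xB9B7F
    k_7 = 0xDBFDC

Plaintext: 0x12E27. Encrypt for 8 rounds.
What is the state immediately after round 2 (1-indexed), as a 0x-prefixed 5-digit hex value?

s_0 = plaintext = 0x12E27
s_1 = Round(s_0, k_0) = 0x2B4AA
s_2 = Round(s_1, k_1) = 0xA808E
s_3 = Round(s_2, k_2) = 0x2D5B9
s_4 = Round(s_3, k_3) = 0xF45AF
s_5 = Round(s_4, k_4) = 0x9BB60
s_6 = Round(s_5, k_5) = 0xBE24D
s_7 = Round(s_6, k_6) = 0x8E9C0
s_8 = Round(s_7, k_7) = 0x09B8F

0xA808E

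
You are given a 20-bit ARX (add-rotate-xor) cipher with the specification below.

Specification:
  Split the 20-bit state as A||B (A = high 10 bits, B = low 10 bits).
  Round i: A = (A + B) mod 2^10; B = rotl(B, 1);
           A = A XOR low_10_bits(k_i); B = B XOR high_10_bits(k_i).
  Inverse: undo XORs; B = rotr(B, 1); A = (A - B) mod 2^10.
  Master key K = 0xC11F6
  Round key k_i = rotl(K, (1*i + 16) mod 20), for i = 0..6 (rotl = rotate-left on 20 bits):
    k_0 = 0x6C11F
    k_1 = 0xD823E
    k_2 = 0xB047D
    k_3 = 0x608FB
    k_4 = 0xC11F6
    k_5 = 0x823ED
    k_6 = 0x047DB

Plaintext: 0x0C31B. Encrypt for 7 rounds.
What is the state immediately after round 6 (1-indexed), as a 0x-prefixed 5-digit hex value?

0x7A6F4

s_0 = plaintext = 0x0C31B
s_1 = Round(s_0, k_0) = 0x95387
s_2 = Round(s_1, k_1) = 0xF946F
s_3 = Round(s_2, k_2) = 0x0A61F
s_4 = Round(s_3, k_3) = 0xACDBD
s_5 = Round(s_4, k_4) = 0x6187E
s_6 = Round(s_5, k_5) = 0x7A6F4
s_7 = Round(s_6, k_6) = 0xC19F8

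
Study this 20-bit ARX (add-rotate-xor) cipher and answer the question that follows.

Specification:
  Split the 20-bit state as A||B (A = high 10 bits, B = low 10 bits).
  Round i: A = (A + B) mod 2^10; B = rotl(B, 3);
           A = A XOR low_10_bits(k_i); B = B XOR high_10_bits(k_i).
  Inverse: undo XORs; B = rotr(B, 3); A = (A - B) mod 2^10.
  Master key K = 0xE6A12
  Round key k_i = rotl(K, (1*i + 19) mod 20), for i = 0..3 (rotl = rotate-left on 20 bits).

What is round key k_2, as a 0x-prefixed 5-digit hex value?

0xCD425

K = 0xE6A12
k_0 = rotl(K, (1*0+19) mod 20) = rotl(K, 19) = 0x73509
k_1 = rotl(K, (1*1+19) mod 20) = rotl(K, 0) = 0xE6A12
k_2 = rotl(K, (1*2+19) mod 20) = rotl(K, 1) = 0xCD425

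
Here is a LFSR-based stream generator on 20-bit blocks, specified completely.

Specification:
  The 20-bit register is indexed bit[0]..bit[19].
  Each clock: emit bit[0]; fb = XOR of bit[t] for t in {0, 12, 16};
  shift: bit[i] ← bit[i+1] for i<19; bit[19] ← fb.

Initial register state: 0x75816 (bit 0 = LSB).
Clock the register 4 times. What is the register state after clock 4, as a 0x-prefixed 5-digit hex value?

reg_0 = 0x75816
clock 1: out=0, reg = 0x3AC0B
clock 2: out=1, reg = 0x1D605
clock 3: out=1, reg = 0x8EB02
clock 4: out=0, reg = 0x47581

0x47581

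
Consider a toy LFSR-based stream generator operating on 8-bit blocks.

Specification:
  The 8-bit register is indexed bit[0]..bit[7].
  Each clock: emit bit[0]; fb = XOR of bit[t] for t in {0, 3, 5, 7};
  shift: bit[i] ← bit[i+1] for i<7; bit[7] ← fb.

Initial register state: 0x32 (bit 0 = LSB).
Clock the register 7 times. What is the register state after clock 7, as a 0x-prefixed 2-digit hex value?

0xF6

reg_0 = 0x32
clock 1: out=0, reg = 0x99
clock 2: out=1, reg = 0xCC
clock 3: out=0, reg = 0x66
clock 4: out=0, reg = 0xB3
clock 5: out=1, reg = 0xD9
clock 6: out=1, reg = 0xEC
clock 7: out=0, reg = 0xF6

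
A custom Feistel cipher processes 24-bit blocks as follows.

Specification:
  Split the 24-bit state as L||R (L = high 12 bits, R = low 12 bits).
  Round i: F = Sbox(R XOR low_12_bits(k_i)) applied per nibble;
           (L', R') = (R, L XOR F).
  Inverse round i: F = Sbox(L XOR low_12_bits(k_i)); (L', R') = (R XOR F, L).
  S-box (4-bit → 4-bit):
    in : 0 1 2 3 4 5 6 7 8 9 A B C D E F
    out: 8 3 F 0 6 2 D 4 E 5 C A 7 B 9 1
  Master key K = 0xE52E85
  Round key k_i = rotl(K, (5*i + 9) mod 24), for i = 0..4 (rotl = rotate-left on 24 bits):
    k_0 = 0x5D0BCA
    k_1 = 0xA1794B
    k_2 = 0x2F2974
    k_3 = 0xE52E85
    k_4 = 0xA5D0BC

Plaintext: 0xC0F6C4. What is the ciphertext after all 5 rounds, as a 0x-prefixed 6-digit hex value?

s_0 = plaintext = 0xC0F6C4
s_1 = Round(s_0, k_0) = 0x6C4786
s_2 = Round(s_1, k_1) = 0x786FBF
s_3 = Round(s_2, k_2) = 0xFBFAFC
s_4 = Round(s_3, k_3) = 0xAFC9FA
s_5 = Round(s_4, k_4) = 0x9FAF91

0x9FAF91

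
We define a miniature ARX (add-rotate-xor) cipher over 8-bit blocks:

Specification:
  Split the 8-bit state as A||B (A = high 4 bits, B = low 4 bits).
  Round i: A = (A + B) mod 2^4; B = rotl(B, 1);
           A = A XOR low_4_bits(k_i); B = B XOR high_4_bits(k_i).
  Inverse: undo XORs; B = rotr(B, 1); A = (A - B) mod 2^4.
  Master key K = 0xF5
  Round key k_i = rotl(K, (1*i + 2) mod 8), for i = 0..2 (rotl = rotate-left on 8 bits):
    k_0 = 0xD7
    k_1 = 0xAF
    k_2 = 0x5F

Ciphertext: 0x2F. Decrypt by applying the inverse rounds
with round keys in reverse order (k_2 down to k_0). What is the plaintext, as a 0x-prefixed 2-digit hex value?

0xE1

s_0 = ciphertext = 0x2F
s_1 = InvRound(s_0, k_2) = 0x85
s_2 = InvRound(s_1, k_1) = 0x8F
s_3 = InvRound(s_2, k_0) = 0xE1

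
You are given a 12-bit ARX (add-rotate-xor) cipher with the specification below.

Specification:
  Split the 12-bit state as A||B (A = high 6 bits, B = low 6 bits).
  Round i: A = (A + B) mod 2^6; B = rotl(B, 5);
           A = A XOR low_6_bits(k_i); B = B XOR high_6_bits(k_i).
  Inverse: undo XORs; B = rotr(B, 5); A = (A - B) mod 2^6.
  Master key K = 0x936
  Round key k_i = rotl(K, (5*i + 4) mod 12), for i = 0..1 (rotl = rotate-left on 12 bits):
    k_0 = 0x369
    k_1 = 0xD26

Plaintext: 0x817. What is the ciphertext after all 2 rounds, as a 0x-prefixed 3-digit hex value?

0x8A7

s_0 = plaintext = 0x817
s_1 = Round(s_0, k_0) = 0x7A6
s_2 = Round(s_1, k_1) = 0x8A7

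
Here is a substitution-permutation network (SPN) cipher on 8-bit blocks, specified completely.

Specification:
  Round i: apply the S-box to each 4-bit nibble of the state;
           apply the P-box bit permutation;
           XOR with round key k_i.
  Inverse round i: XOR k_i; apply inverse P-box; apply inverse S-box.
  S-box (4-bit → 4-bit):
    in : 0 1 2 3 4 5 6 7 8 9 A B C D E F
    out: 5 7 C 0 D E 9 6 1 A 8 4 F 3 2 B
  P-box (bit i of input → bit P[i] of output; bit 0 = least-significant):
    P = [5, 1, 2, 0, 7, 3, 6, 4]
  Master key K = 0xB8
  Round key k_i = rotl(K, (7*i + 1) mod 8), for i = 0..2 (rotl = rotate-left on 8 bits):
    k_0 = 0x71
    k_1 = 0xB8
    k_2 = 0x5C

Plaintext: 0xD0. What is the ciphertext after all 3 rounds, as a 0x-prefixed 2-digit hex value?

0x91

s_0 = plaintext = 0xD0
s_1 = Round(s_0, k_0) = 0xDD
s_2 = Round(s_1, k_1) = 0x12
s_3 = Round(s_2, k_2) = 0x91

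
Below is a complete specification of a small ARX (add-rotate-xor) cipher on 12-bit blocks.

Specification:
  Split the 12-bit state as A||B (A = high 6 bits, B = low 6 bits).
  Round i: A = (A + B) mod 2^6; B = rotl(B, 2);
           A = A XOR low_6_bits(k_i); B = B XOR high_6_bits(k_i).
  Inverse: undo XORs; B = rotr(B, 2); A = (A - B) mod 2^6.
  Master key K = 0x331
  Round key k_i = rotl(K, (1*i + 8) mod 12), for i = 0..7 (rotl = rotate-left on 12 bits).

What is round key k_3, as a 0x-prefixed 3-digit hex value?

0x998

K = 0x331
k_0 = rotl(K, (1*0+8) mod 12) = rotl(K, 8) = 0x133
k_1 = rotl(K, (1*1+8) mod 12) = rotl(K, 9) = 0x266
k_2 = rotl(K, (1*2+8) mod 12) = rotl(K, 10) = 0x4CC
k_3 = rotl(K, (1*3+8) mod 12) = rotl(K, 11) = 0x998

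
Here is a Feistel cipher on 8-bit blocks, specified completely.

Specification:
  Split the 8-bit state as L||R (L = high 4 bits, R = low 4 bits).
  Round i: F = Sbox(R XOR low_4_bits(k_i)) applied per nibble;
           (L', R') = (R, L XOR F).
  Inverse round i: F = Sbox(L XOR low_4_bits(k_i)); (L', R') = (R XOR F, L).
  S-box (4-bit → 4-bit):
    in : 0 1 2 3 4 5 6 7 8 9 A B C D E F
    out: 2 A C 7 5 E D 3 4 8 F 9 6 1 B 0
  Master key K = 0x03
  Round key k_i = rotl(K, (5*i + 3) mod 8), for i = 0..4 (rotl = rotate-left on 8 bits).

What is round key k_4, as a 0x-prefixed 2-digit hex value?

K = 0x03
k_0 = rotl(K, (5*0+3) mod 8) = rotl(K, 3) = 0x18
k_1 = rotl(K, (5*1+3) mod 8) = rotl(K, 0) = 0x03
k_2 = rotl(K, (5*2+3) mod 8) = rotl(K, 5) = 0x60
k_3 = rotl(K, (5*3+3) mod 8) = rotl(K, 2) = 0x0C
k_4 = rotl(K, (5*4+3) mod 8) = rotl(K, 7) = 0x81

0x81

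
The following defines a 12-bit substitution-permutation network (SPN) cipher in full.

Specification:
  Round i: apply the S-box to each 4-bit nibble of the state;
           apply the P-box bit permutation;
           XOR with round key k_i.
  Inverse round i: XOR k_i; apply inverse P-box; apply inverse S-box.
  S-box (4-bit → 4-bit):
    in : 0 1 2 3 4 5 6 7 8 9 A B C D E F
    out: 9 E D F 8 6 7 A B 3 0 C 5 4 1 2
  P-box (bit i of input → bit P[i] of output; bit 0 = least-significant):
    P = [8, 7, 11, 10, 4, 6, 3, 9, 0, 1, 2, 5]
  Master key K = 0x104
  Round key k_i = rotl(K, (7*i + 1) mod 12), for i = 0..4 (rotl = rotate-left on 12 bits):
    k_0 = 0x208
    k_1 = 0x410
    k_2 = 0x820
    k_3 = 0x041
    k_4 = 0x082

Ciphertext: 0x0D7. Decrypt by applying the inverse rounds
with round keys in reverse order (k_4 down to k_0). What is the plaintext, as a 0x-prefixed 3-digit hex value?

0xC2E

s_0 = ciphertext = 0x0D7
s_1 = InvRound(s_0, k_4) = 0xC9A
s_2 = InvRound(s_1, k_3) = 0x961
s_3 = InvRound(s_2, k_2) = 0xEFE
s_4 = InvRound(s_3, k_1) = 0x115
s_5 = InvRound(s_4, k_0) = 0xC2E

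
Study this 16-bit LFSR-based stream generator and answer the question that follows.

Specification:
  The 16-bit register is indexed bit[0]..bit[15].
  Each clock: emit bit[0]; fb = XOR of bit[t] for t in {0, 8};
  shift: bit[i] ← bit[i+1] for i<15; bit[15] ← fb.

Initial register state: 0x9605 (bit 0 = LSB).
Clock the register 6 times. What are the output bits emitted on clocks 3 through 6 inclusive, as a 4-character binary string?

1000

reg_0 = 0x9605
clock 1: out=1, reg = 0xCB02
clock 2: out=0, reg = 0xE581
clock 3: out=1, reg = 0x72C0
clock 4: out=0, reg = 0x3960
clock 5: out=0, reg = 0x9CB0
clock 6: out=0, reg = 0x4E58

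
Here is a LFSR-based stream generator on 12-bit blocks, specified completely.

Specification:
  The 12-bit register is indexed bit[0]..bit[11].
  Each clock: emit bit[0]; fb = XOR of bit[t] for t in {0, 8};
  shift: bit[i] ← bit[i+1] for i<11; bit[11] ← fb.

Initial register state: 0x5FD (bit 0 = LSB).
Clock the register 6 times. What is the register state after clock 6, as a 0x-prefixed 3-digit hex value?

reg_0 = 0x5FD
clock 1: out=1, reg = 0x2FE
clock 2: out=0, reg = 0x17F
clock 3: out=1, reg = 0x0BF
clock 4: out=1, reg = 0x85F
clock 5: out=1, reg = 0xC2F
clock 6: out=1, reg = 0xE17

0xE17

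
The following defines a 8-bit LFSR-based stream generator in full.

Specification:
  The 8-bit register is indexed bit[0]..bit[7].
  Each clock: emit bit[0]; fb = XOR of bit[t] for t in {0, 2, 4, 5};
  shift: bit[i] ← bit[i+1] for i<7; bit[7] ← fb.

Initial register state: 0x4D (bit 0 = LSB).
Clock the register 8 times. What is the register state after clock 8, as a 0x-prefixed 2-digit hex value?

0x18

reg_0 = 0x4D
clock 1: out=1, reg = 0x26
clock 2: out=0, reg = 0x13
clock 3: out=1, reg = 0x09
clock 4: out=1, reg = 0x84
clock 5: out=0, reg = 0xC2
clock 6: out=0, reg = 0x61
clock 7: out=1, reg = 0x30
clock 8: out=0, reg = 0x18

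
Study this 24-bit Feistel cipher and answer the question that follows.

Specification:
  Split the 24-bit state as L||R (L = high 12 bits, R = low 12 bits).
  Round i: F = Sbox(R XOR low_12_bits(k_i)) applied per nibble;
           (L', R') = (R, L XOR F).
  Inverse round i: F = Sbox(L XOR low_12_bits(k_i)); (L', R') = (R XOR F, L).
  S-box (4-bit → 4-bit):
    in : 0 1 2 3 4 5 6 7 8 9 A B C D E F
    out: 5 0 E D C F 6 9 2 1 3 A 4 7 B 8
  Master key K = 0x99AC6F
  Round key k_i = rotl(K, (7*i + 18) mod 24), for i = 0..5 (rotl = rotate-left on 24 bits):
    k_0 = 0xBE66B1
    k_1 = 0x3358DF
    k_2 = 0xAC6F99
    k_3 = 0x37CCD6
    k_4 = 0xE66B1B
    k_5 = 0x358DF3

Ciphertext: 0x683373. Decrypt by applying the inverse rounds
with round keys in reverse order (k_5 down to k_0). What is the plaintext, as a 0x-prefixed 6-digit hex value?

0x0098B2

s_0 = ciphertext = 0x683373
s_1 = InvRound(s_0, k_5) = 0x9E6683
s_2 = InvRound(s_1, k_4) = 0x8049E6
s_3 = InvRound(s_2, k_3) = 0x598804
s_4 = InvRound(s_3, k_2) = 0xB54598
s_5 = InvRound(s_4, k_1) = 0x8B2B54
s_6 = InvRound(s_5, k_0) = 0x0098B2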